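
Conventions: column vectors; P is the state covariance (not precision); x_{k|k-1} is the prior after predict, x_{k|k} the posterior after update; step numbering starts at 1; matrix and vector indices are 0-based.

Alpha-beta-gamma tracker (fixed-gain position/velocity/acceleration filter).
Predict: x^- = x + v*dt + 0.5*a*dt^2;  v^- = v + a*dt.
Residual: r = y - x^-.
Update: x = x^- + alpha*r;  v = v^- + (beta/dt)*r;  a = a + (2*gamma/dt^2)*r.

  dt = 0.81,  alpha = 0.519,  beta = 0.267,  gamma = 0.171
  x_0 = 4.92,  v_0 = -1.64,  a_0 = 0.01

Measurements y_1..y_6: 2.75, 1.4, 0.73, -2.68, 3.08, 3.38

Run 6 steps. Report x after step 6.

step 1: x_pred=3.5949  r=-0.8449  x^+=3.1564  v^+=-1.9104  a^+=-0.4304
step 2: x_pred=1.4678  r=-0.0678  x^+=1.4326  v^+=-2.2814  a^+=-0.4657
step 3: x_pred=-0.5681  r=1.2981  x^+=0.1056  v^+=-2.2307  a^+=0.2109
step 4: x_pred=-1.6321  r=-1.0479  x^+=-2.1759  v^+=-2.4053  a^+=-0.3353
step 5: x_pred=-4.2342  r=7.3142  x^+=-0.4382  v^+=-0.2659  a^+=3.4773
step 6: x_pred=0.4872  r=2.8928  x^+=1.9886  v^+=3.5043  a^+=4.9852

x_post = 1.9886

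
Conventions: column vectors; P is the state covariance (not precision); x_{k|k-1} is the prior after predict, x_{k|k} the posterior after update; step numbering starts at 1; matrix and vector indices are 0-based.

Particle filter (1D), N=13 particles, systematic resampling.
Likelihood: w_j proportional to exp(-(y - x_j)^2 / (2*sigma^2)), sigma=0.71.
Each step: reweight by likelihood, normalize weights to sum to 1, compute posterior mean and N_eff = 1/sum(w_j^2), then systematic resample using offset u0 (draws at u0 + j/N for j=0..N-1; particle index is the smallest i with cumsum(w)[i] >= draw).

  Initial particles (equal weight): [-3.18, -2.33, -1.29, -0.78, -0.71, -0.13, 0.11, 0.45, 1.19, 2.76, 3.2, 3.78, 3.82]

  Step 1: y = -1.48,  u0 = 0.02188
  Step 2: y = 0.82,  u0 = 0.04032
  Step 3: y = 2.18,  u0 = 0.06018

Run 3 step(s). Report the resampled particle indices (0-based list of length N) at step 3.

resampled_idx = [7, 7, 8, 8, 9, 9, 10, 10, 10, 11, 11, 12, 12]

step 1: w=[0.0193, 0.1655, 0.3269, 0.2084, 0.1882, 0.0556, 0.0276, 0.0084, 0.0003, 0.0000, 0.0000, 0.0000, 0.0000]  mean=-1.1646  Neff=4.6014  idx=[1, 1, 1, 2, 2, 2, 2, 3, 3, 3, 4, 4, 5]
step 2: w=[0.0001, 0.0001, 0.0001, 0.0136, 0.0136, 0.0136, 0.0136, 0.0887, 0.0887, 0.0887, 0.1102, 0.1102, 0.4590]  mean=-0.4942  Neff=3.8560  idx=[5, 7, 8, 9, 10, 10, 11, 12, 12, 12, 12, 12, 12]
step 3: w=[0.0002, 0.0054, 0.0054, 0.0054, 0.0080, 0.0080, 0.0080, 0.1599, 0.1599, 0.1599, 0.1599, 0.1599, 0.1599]  mean=-0.1546  Neff=6.5034  idx=[7, 7, 8, 8, 9, 9, 10, 10, 10, 11, 11, 12, 12]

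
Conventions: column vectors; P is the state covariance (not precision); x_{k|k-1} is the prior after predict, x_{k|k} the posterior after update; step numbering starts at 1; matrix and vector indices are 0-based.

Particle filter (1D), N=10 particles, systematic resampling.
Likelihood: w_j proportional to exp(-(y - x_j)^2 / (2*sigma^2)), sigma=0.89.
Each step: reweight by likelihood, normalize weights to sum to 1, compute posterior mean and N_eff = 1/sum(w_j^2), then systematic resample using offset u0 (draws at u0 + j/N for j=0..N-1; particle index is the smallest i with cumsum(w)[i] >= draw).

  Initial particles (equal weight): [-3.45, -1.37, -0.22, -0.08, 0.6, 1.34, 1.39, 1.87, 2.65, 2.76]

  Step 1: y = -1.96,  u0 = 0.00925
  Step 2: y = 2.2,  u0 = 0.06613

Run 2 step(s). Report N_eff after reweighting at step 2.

N_eff = 2.0392

step 1: w=[0.1862, 0.6071, 0.1119, 0.0812, 0.0121, 0.0008, 0.0006, 0.0001, 0.0000, 0.0000]  mean=-1.4960  Neff=2.3668  idx=[0, 0, 1, 1, 1, 1, 1, 1, 2, 3]
step 2: w=[0.0000, 0.0000, 0.0050, 0.0050, 0.0050, 0.0050, 0.0050, 0.0050, 0.3857, 0.5843]  mean=-0.1726  Neff=2.0392  idx=[8, 8, 8, 8, 9, 9, 9, 9, 9, 9]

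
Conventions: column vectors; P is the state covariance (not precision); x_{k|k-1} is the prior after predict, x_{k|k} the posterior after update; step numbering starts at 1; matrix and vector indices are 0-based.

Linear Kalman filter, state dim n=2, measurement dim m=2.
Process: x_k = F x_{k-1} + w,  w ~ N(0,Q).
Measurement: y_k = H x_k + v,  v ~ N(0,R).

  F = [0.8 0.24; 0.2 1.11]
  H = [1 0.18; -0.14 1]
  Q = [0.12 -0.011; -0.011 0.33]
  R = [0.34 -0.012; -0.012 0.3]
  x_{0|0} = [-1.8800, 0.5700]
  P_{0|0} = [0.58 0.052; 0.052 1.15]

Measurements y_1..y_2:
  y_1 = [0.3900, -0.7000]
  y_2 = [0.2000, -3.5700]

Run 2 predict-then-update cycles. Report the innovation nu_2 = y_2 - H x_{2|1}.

innov = [0.6290, -3.1947]

step 1: x^-=[-1.3672, 0.2567]  P^-=[0.5774 0.4368; 0.4368 1.7932]  S=[1.1328 0.6558; 0.6558 1.9822]  K=[0.5877 -0.0148; 0.2038 0.8064]  nu=[1.7110, -1.1481]  x^+=[-0.3445, -0.3205]  P^+=[0.1971 0.0161; 0.0161 0.2417]
step 2: x^-=[-0.3526, -0.4247]  P^-=[0.2663 0.1000; 0.1000 0.6429]  S=[0.6631 0.1639; 0.1639 0.9201]  K=[0.4308 -0.0086; 0.1636 0.6543]  nu=[0.6290, -3.1947]  x^+=[-0.0542, -2.4122]  P^+=[0.1443 0.0125; 0.0125 0.1961]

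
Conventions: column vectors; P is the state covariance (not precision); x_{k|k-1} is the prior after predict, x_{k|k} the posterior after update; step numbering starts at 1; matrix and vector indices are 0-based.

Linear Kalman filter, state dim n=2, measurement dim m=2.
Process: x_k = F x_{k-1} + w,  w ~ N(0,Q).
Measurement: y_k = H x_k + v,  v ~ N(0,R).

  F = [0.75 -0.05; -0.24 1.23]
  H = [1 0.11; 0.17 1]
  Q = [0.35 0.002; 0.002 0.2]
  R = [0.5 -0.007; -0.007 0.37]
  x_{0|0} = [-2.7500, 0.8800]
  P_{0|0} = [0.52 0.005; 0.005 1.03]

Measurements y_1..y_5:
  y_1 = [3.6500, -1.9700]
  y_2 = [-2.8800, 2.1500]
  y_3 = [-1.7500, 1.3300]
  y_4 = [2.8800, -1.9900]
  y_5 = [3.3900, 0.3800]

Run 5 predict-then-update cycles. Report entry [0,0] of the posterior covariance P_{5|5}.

P_post[0,0] = 0.2561

step 1: x^-=[-2.1065, 1.7424]  P^-=[0.6447 -0.1503; -0.1503 1.7853]  S=[1.1332 0.1459; 0.1459 2.1228]  K=[0.5617 -0.0578; -0.0666 0.8335]  nu=[5.5648, -3.3543]  x^+=[1.2133, -1.4243]  P^+=[0.2895 -0.0745; -0.0745 0.3215]
step 2: x^-=[0.9812, -2.0431]  P^-=[0.5192 -0.1395; -0.1395 0.7471]  S=[0.9976 0.0213; 0.0213 1.0847]  K=[0.5063 -0.0572; -0.0718 0.6683]  nu=[-3.6365, 4.0263]  x^+=[-1.0903, 0.9088]  P^+=[0.2612 -0.0691; -0.0691 0.2595]
step 3: x^-=[-0.8632, 1.3795]  P^-=[0.5027 -0.1256; -0.1256 0.6485]  S=[0.9830 0.0219; 0.0219 0.9903]  K=[0.4985 -0.0515; -0.0693 0.6348]  nu=[-1.0385, 0.0973]  x^+=[-1.3860, 1.5132]  P^+=[0.2569 -0.0662; -0.0662 0.2466]
step 4: x^-=[-1.1151, 2.1939]  P^-=[0.5001 -0.1213; -0.1213 0.6270]  S=[0.9810 0.0234; 0.0234 0.9702]  K=[0.4974 -0.0494; -0.0683 0.6266]  nu=[3.7538, -3.9943]  x^+=[0.9492, -0.5655]  P^+=[0.2562 -0.0653; -0.0653 0.2434]
step 5: x^-=[0.7402, -0.9234]  P^-=[0.4996 -0.1201; -0.1201 0.6216]  S=[0.9807 0.0239; 0.0239 0.9652]  K=[0.4972 -0.0488; -0.0680 0.6246]  nu=[2.7514, 1.1776]  x^+=[2.0506, -0.3751]  P^+=[0.2561 -0.0651; -0.0651 0.2426]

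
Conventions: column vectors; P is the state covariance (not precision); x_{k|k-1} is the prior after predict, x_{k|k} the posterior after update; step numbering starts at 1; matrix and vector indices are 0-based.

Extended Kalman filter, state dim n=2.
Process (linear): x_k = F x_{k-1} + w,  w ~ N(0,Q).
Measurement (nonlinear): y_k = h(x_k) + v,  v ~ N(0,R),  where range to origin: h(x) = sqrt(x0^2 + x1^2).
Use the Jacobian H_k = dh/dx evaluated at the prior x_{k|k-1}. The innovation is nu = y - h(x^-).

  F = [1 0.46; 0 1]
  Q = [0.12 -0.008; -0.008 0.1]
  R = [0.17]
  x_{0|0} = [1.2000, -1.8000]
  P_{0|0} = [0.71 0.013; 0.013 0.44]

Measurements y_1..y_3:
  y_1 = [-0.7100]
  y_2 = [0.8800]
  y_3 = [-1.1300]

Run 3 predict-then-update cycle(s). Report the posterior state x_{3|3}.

x_post = [-0.3679, -0.3458]

step 1: x^-=[0.3720, -1.8000]  P^-=[0.9351 0.2074; 0.2074 0.5400]  H_jac=[0.2024 -0.9793]  S=[0.6440]  K=[-0.0215; -0.7560]  nu=[-2.5480]  x^+=[0.4268, 0.1264]  P^+=[0.9348 0.1969; 0.1969 0.1719]
step 2: x^-=[0.4850, 0.1264]  P^-=[1.2723 0.2680; 0.2680 0.2719]  H_jac=[0.9677 0.2521]  S=[1.5095]  K=[0.8604; 0.2172]  nu=[0.3788]  x^+=[0.8109, 0.2086]  P^+=[0.1548 -0.0141; -0.0141 0.2007]
step 3: x^-=[0.9069, 0.2086]  P^-=[0.3043 0.0702; 0.0702 0.3007]  H_jac=[0.9745 0.2242]  S=[0.5048]  K=[0.6187; 0.2691]  nu=[-2.0606]  x^+=[-0.3679, -0.3458]  P^+=[0.1111 -0.0138; -0.0138 0.2642]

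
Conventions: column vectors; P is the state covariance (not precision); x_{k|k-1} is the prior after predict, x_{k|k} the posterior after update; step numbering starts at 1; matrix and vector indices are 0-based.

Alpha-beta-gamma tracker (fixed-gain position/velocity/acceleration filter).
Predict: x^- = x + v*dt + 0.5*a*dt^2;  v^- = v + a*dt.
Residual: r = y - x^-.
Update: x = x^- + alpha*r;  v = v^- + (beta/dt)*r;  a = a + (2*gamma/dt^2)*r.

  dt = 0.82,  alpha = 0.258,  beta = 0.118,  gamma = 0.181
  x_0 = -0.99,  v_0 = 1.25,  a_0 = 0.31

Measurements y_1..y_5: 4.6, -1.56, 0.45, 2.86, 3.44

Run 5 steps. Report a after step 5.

a_post = -4.0882

step 1: x_pred=0.1392  r=4.4608  x^+=1.2901  v^+=2.1461  a^+=2.7115
step 2: x_pred=3.9615  r=-5.5215  x^+=2.5370  v^+=3.5750  a^+=-0.2611
step 3: x_pred=5.3807  r=-4.9307  x^+=4.1086  v^+=2.6514  a^+=-2.9156
step 4: x_pred=5.3025  r=-2.4425  x^+=4.6723  v^+=-0.0909  a^+=-4.2306
step 5: x_pred=3.1755  r=0.2645  x^+=3.2437  v^+=-3.5219  a^+=-4.0882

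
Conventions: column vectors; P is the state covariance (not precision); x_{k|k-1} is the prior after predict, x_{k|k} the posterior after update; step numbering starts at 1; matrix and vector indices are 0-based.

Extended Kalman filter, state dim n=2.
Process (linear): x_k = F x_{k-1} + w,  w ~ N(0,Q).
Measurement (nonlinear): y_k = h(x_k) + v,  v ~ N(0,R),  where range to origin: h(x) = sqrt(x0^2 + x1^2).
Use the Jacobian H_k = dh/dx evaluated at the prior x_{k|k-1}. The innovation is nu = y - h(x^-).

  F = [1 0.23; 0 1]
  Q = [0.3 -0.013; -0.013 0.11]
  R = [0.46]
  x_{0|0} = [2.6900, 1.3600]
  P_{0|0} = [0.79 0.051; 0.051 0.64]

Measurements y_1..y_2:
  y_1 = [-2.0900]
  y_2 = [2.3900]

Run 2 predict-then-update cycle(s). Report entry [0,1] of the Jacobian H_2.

H_jac[0,1] = -0.2641

step 1: x^-=[3.0028, 1.3600]  P^-=[1.1473 0.1852; 0.1852 0.7500]  H_jac=[0.9109 0.4126]  S=[1.6789]  K=[0.6680; 0.2848]  nu=[-5.3864]  x^+=[-0.5954, -0.1740]  P^+=[0.3981 -0.1342; -0.1342 0.6138]
step 2: x^-=[-0.6354, -0.1740]  P^-=[0.6689 -0.0060; -0.0060 0.7238]  H_jac=[-0.9645 -0.2641]  S=[1.1296]  K=[-0.5697; -0.1641]  nu=[1.7312]  x^+=[-1.6216, -0.4581]  P^+=[0.3023 -0.1116; -0.1116 0.6934]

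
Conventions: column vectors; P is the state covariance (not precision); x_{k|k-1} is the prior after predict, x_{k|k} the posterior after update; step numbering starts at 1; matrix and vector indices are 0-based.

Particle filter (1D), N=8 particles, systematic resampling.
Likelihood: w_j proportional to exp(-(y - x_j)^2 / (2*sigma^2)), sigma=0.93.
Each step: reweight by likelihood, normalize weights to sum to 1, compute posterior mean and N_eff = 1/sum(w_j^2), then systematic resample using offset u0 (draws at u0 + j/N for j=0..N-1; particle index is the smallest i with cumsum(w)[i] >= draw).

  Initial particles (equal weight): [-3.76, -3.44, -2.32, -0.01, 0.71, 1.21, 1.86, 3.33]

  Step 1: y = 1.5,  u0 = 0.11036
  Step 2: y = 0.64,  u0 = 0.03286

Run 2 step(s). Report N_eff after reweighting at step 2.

step 1: w=[0.0000, 0.0000, 0.0001, 0.0895, 0.2332, 0.3186, 0.3103, 0.0483]  mean=1.2880  Neff=3.8088  idx=[4, 4, 5, 5, 5, 6, 6, 7]
step 2: w=[0.1867, 0.1867, 0.1551, 0.1551, 0.1551, 0.0792, 0.0792, 0.0029]  mean=1.1323  Neff=6.4745  idx=[0, 0, 1, 2, 3, 3, 4, 5]

N_eff = 6.4745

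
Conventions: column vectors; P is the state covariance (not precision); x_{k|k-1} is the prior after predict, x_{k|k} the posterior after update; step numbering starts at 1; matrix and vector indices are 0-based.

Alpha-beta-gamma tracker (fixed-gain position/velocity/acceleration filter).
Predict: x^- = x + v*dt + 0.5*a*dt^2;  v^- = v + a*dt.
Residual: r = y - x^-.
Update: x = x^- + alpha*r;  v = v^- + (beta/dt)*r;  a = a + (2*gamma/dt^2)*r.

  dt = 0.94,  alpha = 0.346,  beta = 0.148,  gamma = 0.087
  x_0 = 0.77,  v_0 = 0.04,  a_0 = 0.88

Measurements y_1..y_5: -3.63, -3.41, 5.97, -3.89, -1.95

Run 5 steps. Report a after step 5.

a_post = -0.4145

step 1: x_pred=1.1964  r=-4.8264  x^+=-0.4735  v^+=0.1073  a^+=-0.0704
step 2: x_pred=-0.4038  r=-3.0062  x^+=-1.4439  v^+=-0.4322  a^+=-0.6624
step 3: x_pred=-2.1429  r=8.1129  x^+=0.6642  v^+=0.2225  a^+=0.9352
step 4: x_pred=1.2865  r=-5.1765  x^+=-0.5046  v^+=0.2865  a^+=-0.0842
step 5: x_pred=-0.2724  r=-1.6776  x^+=-0.8529  v^+=-0.0567  a^+=-0.4145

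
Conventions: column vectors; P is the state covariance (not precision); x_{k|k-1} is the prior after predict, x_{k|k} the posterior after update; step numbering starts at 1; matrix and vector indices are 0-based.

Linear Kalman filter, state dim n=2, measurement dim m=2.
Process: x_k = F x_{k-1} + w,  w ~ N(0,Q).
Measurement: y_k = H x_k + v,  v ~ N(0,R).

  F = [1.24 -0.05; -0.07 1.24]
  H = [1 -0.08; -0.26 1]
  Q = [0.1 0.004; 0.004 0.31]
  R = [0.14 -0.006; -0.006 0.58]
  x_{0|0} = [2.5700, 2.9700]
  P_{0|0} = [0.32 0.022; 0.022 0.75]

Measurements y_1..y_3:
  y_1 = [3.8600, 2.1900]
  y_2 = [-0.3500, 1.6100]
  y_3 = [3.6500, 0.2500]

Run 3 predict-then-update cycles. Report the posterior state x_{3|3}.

x_post = [3.0612, 1.9151]

step 1: x^-=[3.0383, 3.5029]  P^-=[0.5912 -0.0364; -0.0364 1.4609]  S=[0.7463 -0.3137; -0.3137 2.0998]  K=[0.8087 0.0303; 0.0950 0.7144]  nu=[1.1019, -0.5229]  x^+=[3.9136, 3.2339]  P^+=[0.1165 0.0430; 0.0430 0.4250]
step 2: x^-=[4.6912, 3.7361]  P^-=[0.2748 0.0338; 0.0338 0.9566]  S=[0.4155 -0.1195; -0.1195 1.5376]  K=[0.6626 0.0270; 0.0761 0.6223]  nu=[-4.7423, -0.9064]  x^+=[1.5243, 2.8110]  P^+=[0.0955 0.0365; 0.0365 0.3700]
step 3: x^-=[1.7496, 3.3789]  P^-=[0.2433 0.0291; 0.0291 0.8730]  S=[0.3842 -0.1094; -0.1094 1.4544]  K=[0.6340 0.0242; 0.0647 0.6000]  nu=[2.1707, -2.6740]  x^+=[3.0612, 1.9151]  P^+=[0.0913 0.0340; 0.0340 0.3564]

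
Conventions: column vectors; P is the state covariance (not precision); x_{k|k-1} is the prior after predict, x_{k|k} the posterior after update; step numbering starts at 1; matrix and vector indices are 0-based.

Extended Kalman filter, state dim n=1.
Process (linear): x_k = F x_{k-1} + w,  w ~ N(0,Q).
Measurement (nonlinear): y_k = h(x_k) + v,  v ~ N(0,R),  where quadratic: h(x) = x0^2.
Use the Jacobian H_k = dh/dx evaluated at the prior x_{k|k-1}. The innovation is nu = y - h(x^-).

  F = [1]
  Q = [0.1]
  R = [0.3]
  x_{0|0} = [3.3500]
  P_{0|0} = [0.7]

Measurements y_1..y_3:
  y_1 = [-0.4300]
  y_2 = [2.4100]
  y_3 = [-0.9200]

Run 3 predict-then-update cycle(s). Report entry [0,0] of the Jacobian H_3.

step 1: x^-=[3.3500]  P^-=[0.8000]  H_jac=[6.7000]  S=[36.2120]  K=[0.1480]  nu=[-11.6525]  x^+=[1.6252]  P^+=[0.0066]
step 2: x^-=[1.6252]  P^-=[0.1066]  H_jac=[3.2505]  S=[1.4266]  K=[0.2430]  nu=[-0.2314]  x^+=[1.5690]  P^+=[0.0224]
step 3: x^-=[1.5690]  P^-=[0.1224]  H_jac=[3.1380]  S=[1.5055]  K=[0.2552]  nu=[-3.3818]  x^+=[0.7061]  P^+=[0.0244]

H_jac[0,0] = 3.1380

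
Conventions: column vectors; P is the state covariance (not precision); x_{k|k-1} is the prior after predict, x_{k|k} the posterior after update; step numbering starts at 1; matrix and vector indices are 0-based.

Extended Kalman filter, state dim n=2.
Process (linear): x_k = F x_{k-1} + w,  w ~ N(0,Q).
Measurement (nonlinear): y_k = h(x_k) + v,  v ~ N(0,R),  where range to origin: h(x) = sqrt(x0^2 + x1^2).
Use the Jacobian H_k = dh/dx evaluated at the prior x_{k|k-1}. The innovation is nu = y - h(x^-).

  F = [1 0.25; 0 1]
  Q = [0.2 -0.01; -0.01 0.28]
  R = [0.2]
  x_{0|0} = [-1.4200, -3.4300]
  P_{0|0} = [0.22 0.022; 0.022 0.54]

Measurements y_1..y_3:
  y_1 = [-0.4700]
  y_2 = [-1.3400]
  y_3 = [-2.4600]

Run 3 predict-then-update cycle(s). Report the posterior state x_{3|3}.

step 1: x^-=[-2.2775, -3.4300]  P^-=[0.4647 0.1470; 0.1470 0.8200]  H_jac=[-0.5532 -0.8331]  S=[1.0468]  K=[-0.3626; -0.7303]  nu=[-4.5873]  x^+=[-0.6142, -0.0800]  P^+=[0.3271 -0.1302; -0.1302 0.2618]
step 2: x^-=[-0.6343, -0.0800]  P^-=[0.4784 -0.0747; -0.0747 0.5418]  H_jac=[-0.9921 -0.1252]  S=[0.6608]  K=[-0.7041; 0.0096]  nu=[-1.9793]  x^+=[0.7593, -0.0990]  P^+=[0.1508 -0.0703; -0.0703 0.5417]
step 3: x^-=[0.7346, -0.0990]  P^-=[0.3495 0.0551; 0.0551 0.8217]  H_jac=[0.9910 -0.1335]  S=[0.5433]  K=[0.6240; -0.1013]  nu=[-3.2012]  x^+=[-1.2629, 0.2254]  P^+=[0.1380 0.0895; 0.0895 0.8161]

x_post = [-1.2629, 0.2254]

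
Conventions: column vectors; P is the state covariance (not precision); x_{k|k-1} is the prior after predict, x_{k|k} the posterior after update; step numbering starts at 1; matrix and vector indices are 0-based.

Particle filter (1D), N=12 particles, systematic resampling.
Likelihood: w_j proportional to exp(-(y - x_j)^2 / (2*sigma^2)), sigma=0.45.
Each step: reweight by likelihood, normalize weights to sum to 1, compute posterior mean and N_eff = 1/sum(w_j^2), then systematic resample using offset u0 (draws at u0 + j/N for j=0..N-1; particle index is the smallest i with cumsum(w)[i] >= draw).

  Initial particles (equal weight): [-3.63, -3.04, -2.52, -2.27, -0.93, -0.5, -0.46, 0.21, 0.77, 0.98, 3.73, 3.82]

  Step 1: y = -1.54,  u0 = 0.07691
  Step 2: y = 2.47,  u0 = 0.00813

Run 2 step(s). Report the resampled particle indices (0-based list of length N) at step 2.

step 1: w=[0.0000, 0.0043, 0.1048, 0.3013, 0.4481, 0.0777, 0.0630, 0.0006, 0.0000, 0.0000, 0.0000, 0.0000]  mean=-1.4459  Neff=3.1987  idx=[2, 3, 3, 3, 3, 4, 4, 4, 4, 4, 5, 6]
step 2: w=[0.0000, 0.0000, 0.0000, 0.0000, 0.0000, 0.0004, 0.0004, 0.0004, 0.0004, 0.0004, 0.3576, 0.6404]  mean=-0.4753  Neff=1.8590  idx=[10, 10, 10, 10, 10, 11, 11, 11, 11, 11, 11, 11]

resampled_idx = [10, 10, 10, 10, 10, 11, 11, 11, 11, 11, 11, 11]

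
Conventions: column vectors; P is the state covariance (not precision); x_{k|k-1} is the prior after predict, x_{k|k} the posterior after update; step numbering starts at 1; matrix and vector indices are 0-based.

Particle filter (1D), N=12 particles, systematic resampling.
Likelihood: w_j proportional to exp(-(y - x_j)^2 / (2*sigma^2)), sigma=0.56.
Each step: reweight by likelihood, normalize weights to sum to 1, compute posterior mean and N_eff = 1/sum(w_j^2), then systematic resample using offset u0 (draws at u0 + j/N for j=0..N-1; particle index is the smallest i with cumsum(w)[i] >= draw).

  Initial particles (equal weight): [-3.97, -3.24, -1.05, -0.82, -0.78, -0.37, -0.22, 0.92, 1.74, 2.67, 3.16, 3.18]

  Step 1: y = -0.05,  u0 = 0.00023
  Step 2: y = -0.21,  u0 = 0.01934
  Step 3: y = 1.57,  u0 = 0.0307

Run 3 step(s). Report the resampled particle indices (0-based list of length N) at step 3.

resampled_idx = [4, 5, 6, 7, 7, 8, 9, 9, 10, 10, 11, 11]

step 1: w=[0.0000, 0.0000, 0.0665, 0.1273, 0.1401, 0.2782, 0.3128, 0.0731, 0.0020, 0.0000, 0.0000, 0.0000]  mean=-0.3845  Neff=4.5275  idx=[2, 3, 3, 4, 4, 5, 5, 5, 6, 6, 6, 6]
step 2: w=[0.0342, 0.0582, 0.0582, 0.0627, 0.0627, 0.1010, 0.1010, 0.1010, 0.1052, 0.1052, 0.1052, 0.1052]  mean=-0.4338  Neff=11.0217  idx=[0, 2, 3, 4, 5, 6, 7, 8, 9, 9, 10, 11]
step 3: w=[0.0005, 0.0029, 0.0039, 0.0039, 0.0650, 0.0650, 0.0650, 0.1587, 0.1587, 0.1587, 0.1587, 0.1587]  mean=-0.2558  Neff=7.2100  idx=[4, 5, 6, 7, 7, 8, 9, 9, 10, 10, 11, 11]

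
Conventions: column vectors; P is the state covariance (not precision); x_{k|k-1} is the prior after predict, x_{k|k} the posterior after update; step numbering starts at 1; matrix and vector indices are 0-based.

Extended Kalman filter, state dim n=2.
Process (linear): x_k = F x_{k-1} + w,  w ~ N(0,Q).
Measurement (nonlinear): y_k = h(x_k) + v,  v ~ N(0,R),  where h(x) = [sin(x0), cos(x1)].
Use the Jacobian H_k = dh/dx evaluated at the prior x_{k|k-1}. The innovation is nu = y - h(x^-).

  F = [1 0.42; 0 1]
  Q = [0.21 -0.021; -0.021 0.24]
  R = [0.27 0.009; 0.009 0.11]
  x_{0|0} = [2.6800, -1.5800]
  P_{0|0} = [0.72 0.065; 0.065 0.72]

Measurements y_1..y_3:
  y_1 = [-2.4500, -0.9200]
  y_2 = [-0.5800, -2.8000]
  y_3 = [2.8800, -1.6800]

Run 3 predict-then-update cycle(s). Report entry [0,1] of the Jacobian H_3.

step 1: x^-=[2.0164, -1.5800]  P^-=[1.1116 0.3464; 0.3464 0.9600]  H_jac=[-0.4310 0.0000; 0.0000 1.0000]  S=[0.4765 -0.1403; -0.1403 1.0699]  K=[-0.9467 0.1996; -0.0511 0.8905]  nu=[-3.3524, -0.9108]  x^+=[5.0083, -2.2197]  P^+=[0.5889 0.0134; 0.0134 0.0975]
step 2: x^-=[4.0760, -2.2197]  P^-=[0.8274 0.0334; 0.0334 0.3375]  H_jac=[-0.5943 0.0000; 0.0000 0.7968]  S=[0.5622 -0.0068; -0.0068 0.3243]  K=[-0.8738 0.0637; -0.0253 0.8288]  nu=[0.2243, -2.1957]  x^+=[3.7402, -4.0451]  P^+=[0.3960 -0.0011; -0.0011 0.1141]
step 3: x^-=[2.0413, -4.0451]  P^-=[0.6253 0.0259; 0.0259 0.3541]  H_jac=[-0.4533 0.0000; 0.0000 -0.7855]  S=[0.3985 0.0182; 0.0182 0.3285]  K=[-0.7103 -0.0225; 0.0093 -0.8473]  nu=[1.9887, -1.0611]  x^+=[0.6526, -3.1275]  P^+=[0.4235 0.0113; 0.0113 0.1185]

H_jac[0,1] = 0.0000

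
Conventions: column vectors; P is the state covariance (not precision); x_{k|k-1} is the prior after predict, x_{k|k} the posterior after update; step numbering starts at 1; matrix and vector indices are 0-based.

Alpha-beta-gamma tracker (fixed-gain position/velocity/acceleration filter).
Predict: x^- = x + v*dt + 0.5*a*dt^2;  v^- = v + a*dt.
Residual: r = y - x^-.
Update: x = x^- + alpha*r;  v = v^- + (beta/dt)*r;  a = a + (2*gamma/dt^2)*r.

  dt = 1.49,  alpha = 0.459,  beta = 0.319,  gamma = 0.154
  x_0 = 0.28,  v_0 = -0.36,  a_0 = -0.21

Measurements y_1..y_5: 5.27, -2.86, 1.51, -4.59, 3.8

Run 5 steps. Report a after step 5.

step 1: x_pred=-0.4895  r=5.7595  x^+=2.1541  v^+=0.5602  a^+=0.5890
step 2: x_pred=3.6426  r=-6.5026  x^+=0.6579  v^+=0.0457  a^+=-0.3131
step 3: x_pred=0.3784  r=1.1316  x^+=0.8978  v^+=-0.1786  a^+=-0.1561
step 4: x_pred=0.4584  r=-5.0484  x^+=-1.8588  v^+=-1.4920  a^+=-0.8565
step 5: x_pred=-5.0326  r=8.8326  x^+=-0.9785  v^+=-0.8772  a^+=0.3689

a_post = 0.3689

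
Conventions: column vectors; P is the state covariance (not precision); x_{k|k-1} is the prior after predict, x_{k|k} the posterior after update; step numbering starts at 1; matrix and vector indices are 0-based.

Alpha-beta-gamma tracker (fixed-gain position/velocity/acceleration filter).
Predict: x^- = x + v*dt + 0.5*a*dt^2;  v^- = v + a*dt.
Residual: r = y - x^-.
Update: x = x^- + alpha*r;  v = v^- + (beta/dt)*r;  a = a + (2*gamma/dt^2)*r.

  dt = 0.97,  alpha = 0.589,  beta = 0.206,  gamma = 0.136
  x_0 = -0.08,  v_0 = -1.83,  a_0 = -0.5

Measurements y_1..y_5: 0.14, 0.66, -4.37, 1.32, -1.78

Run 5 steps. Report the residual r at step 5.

step 1: x_pred=-2.0903  r=2.2303  x^+=-0.7767  v^+=-1.8413  a^+=0.1448
step 2: x_pred=-2.4947  r=3.1547  x^+=-0.6366  v^+=-1.0310  a^+=1.0567
step 3: x_pred=-1.1395  r=-3.2305  x^+=-3.0423  v^+=-0.6920  a^+=0.1228
step 4: x_pred=-3.6557  r=4.9757  x^+=-0.7250  v^+=0.4838  a^+=1.5612
step 5: x_pred=0.4788  r=-2.2588  x^+=-0.8516  v^+=1.5185  a^+=0.9083

resid = -2.2588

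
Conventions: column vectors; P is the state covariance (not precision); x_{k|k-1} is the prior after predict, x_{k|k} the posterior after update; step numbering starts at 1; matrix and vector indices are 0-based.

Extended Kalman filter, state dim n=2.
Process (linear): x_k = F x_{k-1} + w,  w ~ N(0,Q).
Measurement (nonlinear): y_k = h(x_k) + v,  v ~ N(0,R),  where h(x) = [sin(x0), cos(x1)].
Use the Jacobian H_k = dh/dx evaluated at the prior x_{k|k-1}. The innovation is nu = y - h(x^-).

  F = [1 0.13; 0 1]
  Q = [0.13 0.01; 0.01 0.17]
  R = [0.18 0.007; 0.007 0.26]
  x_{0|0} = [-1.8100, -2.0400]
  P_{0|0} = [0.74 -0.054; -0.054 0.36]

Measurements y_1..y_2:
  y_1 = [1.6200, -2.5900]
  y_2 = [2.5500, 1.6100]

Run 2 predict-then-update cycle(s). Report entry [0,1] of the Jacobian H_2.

step 1: x^-=[-2.0752, -2.0400]  P^-=[0.8620 0.0028; 0.0028 0.5300]  H_jac=[-0.4833 0.0000; 0.0000 0.8919]  S=[0.3813 0.0058; 0.0058 0.6816]  K=[-1.0927 0.0130; -0.0141 0.6936]  nu=[2.4955, -2.1378]  x^+=[-4.8296, -3.5580]  P^+=[0.4068 -0.0048; -0.0048 0.2021]
step 2: x^-=[-5.2922, -3.5580]  P^-=[0.5390 0.0315; 0.0315 0.3721]  H_jac=[0.5479 0.0000; 0.0000 -0.4045]  S=[0.3418 0.0000; 0.0000 0.3209]  K=[0.8640 -0.0397; 0.0505 -0.4690]  nu=[1.7134, 2.5245]  x^+=[-3.9122, -4.6556]  P^+=[0.2833 0.0106; 0.0106 0.3006]

H_jac[0,1] = 0.0000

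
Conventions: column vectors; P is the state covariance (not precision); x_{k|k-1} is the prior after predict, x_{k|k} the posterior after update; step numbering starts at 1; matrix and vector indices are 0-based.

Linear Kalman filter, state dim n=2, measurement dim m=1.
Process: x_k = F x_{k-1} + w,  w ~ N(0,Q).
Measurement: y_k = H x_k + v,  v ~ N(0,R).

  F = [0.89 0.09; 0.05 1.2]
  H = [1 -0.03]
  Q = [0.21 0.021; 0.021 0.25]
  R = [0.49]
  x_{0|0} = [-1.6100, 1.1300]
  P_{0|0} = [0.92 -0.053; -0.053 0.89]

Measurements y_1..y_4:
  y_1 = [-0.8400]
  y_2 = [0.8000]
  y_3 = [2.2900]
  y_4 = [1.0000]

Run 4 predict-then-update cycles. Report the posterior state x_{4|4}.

step 1: x^-=[-1.3312, 1.2755]  P^-=[0.9375 0.1012; 0.1012 1.5275]  S=[1.4228]  K=[0.6568; 0.0389]  nu=[0.5295]  x^+=[-0.9835, 1.2961]  P^+=[0.3238 0.0648; 0.0648 1.5254]
step 2: x^-=[-0.7586, 1.5062]  P^-=[0.4892 0.2697; 0.2697 2.4551]  S=[0.9652]  K=[0.4984; 0.2031]  nu=[1.6038]  x^+=[0.0408, 1.8319]  P^+=[0.2494 0.1720; 0.1720 2.4153]
step 3: x^-=[0.2012, 2.2003]  P^-=[0.4547 0.4774; 0.4774 3.7493]  S=[0.9194]  K=[0.4789; 0.3969]  nu=[2.1549]  x^+=[1.2332, 3.0556]  P^+=[0.2438 0.3026; 0.3026 3.6045]
step 4: x^-=[1.3726, 3.7284]  P^-=[0.4808 0.7457; 0.7457 5.4774]  S=[0.9309]  K=[0.4924; 0.6245]  nu=[-0.2607]  x^+=[1.2442, 3.5656]  P^+=[0.2551 0.4594; 0.4594 5.1143]

x_post = [1.2442, 3.5656]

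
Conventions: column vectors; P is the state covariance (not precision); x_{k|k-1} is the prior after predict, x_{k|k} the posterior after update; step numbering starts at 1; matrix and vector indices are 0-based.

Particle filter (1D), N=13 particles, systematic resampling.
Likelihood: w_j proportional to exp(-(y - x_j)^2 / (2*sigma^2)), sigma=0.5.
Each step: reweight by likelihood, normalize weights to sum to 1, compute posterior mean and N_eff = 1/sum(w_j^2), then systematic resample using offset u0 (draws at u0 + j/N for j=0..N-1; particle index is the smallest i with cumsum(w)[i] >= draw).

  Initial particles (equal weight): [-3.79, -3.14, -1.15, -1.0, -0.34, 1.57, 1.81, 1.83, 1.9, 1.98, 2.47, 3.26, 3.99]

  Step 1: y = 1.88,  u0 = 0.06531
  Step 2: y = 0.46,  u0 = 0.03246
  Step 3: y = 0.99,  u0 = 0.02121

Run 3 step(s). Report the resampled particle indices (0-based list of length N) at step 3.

resampled_idx = [0, 0, 1, 2, 2, 3, 4, 5, 5, 6, 8, 9, 11]

step 1: w=[0.0000, 0.0000, 0.0000, 0.0000, 0.0000, 0.1554, 0.1865, 0.1874, 0.1882, 0.1846, 0.0939, 0.0042, 0.0000]  mean=1.8928  Neff=5.8035  idx=[5, 5, 6, 6, 7, 7, 7, 8, 8, 9, 9, 10, 10]
step 2: w=[0.2469, 0.2469, 0.0758, 0.0758, 0.0680, 0.0680, 0.0680, 0.0459, 0.0459, 0.0286, 0.0286, 0.0009, 0.0009]  mean=1.7147  Neff=6.5317  idx=[0, 0, 0, 1, 1, 1, 2, 3, 4, 5, 6, 7, 9]
step 3: w=[0.1098, 0.1098, 0.1098, 0.1098, 0.1098, 0.1098, 0.0561, 0.0561, 0.0525, 0.0525, 0.0525, 0.0411, 0.0303]  mean=1.6638  Neff=11.1685  idx=[0, 0, 1, 2, 2, 3, 4, 5, 5, 6, 8, 9, 11]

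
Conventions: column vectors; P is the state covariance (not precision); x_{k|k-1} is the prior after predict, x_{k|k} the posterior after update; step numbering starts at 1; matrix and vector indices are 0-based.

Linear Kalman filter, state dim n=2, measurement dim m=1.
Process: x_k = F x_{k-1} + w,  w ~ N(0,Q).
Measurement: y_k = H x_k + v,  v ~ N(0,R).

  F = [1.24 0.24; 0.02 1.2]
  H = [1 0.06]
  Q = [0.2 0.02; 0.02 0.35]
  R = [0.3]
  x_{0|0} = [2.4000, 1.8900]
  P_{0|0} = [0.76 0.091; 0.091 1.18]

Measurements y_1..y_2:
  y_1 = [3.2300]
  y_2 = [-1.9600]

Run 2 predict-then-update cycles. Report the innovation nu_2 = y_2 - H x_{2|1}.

step 1: x^-=[3.4296, 2.3160]  P^-=[1.4907 0.5145; 0.5145 2.0539]  S=[1.8598]  K=[0.8181; 0.3429]  nu=[-0.3386]  x^+=[3.1526, 2.1999]  P^+=[0.2459 -0.0072; -0.0072 1.8352]
step 2: x^-=[4.4372, 2.7029]  P^-=[0.6794 0.5438; 0.5438 2.9924]  S=[1.0555]  K=[0.6746; 0.6853]  nu=[-6.5594]  x^+=[0.0119, -1.7925]  P^+=[0.1990 0.0558; 0.0558 2.4966]

innov = [-6.5594]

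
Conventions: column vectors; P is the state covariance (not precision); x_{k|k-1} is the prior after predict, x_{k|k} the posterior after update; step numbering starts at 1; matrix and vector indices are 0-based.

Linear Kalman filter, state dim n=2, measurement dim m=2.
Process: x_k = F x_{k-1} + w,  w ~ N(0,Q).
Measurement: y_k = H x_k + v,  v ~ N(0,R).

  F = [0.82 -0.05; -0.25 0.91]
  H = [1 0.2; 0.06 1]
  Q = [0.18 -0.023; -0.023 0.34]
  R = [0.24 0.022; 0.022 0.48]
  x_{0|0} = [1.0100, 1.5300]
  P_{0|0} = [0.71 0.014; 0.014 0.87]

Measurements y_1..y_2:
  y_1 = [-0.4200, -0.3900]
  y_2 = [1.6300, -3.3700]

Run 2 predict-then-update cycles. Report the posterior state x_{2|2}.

x_post = [1.2716, -1.9755]

step 1: x^-=[0.7517, 1.1398]  P^-=[0.6584 -0.1975; -0.1975 1.0985]  S=[0.8634 0.0813; 0.0813 1.5571]  K=[0.7300 -0.1396; -0.0402 0.6999]  nu=[-1.3997, -1.5749]  x^+=[-0.0502, 0.0938]  P^+=[0.1845 -0.0620; -0.0620 0.3388]
step 2: x^-=[-0.0459, 0.0979]  P^-=[0.3100 -0.1233; -0.1233 0.6603]  S=[0.5271 0.0479; 0.0479 1.1266]  K=[0.5519 -0.1164; -0.0362 0.5811]  nu=[1.6563, -3.4652]  x^+=[1.2716, -1.9755]  P^+=[0.1403 -0.0521; -0.0521 0.2812]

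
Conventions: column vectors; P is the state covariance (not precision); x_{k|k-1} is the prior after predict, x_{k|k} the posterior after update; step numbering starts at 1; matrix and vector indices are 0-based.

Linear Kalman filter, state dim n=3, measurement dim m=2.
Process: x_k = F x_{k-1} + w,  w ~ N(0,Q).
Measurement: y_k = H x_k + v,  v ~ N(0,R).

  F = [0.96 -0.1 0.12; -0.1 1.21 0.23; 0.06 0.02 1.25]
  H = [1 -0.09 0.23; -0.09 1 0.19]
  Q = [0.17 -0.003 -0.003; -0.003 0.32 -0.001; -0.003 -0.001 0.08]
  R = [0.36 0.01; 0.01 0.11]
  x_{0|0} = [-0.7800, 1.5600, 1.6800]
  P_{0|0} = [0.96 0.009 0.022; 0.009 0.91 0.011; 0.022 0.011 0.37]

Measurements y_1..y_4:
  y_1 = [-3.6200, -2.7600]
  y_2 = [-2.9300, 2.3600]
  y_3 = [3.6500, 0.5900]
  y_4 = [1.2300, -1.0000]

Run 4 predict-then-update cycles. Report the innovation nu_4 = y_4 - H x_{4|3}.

step 1: x^-=[-0.7032, 2.3520, 2.0844]  P^-=[1.0722 -0.1786 0.1313; -0.1786 1.6844 0.1365; 0.1313 0.1365 0.6658]  S=[1.5680 -0.3377; -0.3377 1.9067]  K=[0.7123 -0.0050; 0.0047 0.9063; 0.2100 0.1689]  nu=[-3.1845, -5.5713]  x^+=[-2.9434, -2.7121, 0.4746]  P^+=[0.2743 0.0429 -0.0613; 0.0429 0.1212 -0.0924; -0.0613 -0.0924 0.5662]
step 2: x^-=[-2.4975, -2.8782, 0.3624]  P^-=[0.4120 -0.0022 0.0354; -0.0022 0.4711 0.0327; 0.0354 0.0327 0.9521]  S=[0.8416 -0.0171; -0.0171 0.6304]  K=[0.4988 -0.0381; -0.0286 0.7567; 0.3058 0.3421]  nu=[-0.7749, 4.9445]  x^+=[-3.0723, 0.8854, 1.8170]  P^+=[0.2011 0.0345 -0.0820; 0.0345 0.1087 -0.1193; -0.0820 -0.1193 0.8032]
step 3: x^-=[-2.8199, 1.7965, 2.1046]  P^-=[0.3454 -0.0046 0.0450; -0.0046 0.4527 0.0619; 0.0450 0.0619 1.3176]  S=[0.7977 0.0119; 0.0119 0.6359]  K=[0.4472 -0.0511; -0.0499 0.7320; 0.4222 0.4768]  nu=[6.1475, -1.8601]  x^+=[0.0243, 0.1279, 3.8130]  P^+=[0.1847 0.0330 -0.0924; 0.0330 0.1109 -0.1466; -0.0924 -0.1466 1.0261]
step 4: x^-=[0.4681, 1.0294, 4.7702]  P^-=[0.3320 -0.0043 0.0681; -0.0043 0.4531 0.0858; 0.0681 0.0858 1.6629]  S=[0.8122 0.0374; 0.0374 0.6568]  K=[0.4312 -0.0569; -0.0644 0.7189; 0.5189 0.5727]  nu=[-0.2426, -2.8936]  x^+=[0.5283, -1.0351, 2.9873]  P^+=[0.1807 0.0334 -0.1003; 0.0334 0.1137 -0.1701; -0.1003 -0.1701 1.2065]

innov = [-0.2426, -2.8936]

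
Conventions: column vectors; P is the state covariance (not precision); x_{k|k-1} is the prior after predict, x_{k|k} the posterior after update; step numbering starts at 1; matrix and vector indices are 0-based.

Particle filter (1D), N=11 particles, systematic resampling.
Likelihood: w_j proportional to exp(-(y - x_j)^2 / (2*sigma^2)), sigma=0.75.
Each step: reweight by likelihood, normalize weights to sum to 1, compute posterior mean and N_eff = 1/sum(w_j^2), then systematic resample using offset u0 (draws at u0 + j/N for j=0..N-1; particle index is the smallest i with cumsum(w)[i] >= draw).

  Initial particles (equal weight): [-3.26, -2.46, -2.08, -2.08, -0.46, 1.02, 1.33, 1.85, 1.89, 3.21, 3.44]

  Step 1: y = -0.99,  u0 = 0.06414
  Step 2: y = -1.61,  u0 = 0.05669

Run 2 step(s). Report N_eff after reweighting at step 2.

N_eff = 9.0415

step 1: w=[0.0061, 0.0878, 0.2084, 0.2084, 0.4668, 0.0165, 0.0050, 0.0005, 0.0004, 0.0000, 0.0000]  mean=-1.2927  Neff=3.1962  idx=[1, 2, 2, 3, 3, 4, 4, 4, 4, 4, 4]
step 2: w=[0.0929, 0.1451, 0.1451, 0.1451, 0.1451, 0.0545, 0.0545, 0.0545, 0.0545, 0.0545, 0.0545]  mean=-1.5857  Neff=9.0415  idx=[0, 1, 2, 2, 3, 3, 4, 5, 7, 8, 10]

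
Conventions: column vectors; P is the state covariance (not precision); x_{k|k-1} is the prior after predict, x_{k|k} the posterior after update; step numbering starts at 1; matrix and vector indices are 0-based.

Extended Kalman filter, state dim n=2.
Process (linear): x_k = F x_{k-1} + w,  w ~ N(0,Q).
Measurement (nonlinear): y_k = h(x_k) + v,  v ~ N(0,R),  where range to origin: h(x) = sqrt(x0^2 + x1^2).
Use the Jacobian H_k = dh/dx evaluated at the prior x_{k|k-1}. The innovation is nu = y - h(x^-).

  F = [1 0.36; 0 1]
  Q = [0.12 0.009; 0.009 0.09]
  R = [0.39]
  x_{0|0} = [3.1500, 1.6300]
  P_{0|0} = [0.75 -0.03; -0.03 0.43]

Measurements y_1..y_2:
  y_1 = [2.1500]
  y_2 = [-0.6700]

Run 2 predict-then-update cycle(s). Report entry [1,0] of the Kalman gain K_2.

step 1: x^-=[3.7368, 1.6300]  P^-=[0.9041 0.1338; 0.1338 0.5200]  H_jac=[0.9166 0.3998]  S=[1.3308]  K=[0.6629; 0.2484]  nu=[-1.9268]  x^+=[2.4595, 1.1514]  P^+=[0.3193 -0.0853; -0.0853 0.4379]
step 2: x^-=[2.8740, 1.1514]  P^-=[0.4346 0.0813; 0.0813 0.5279]  H_jac=[0.9283 0.3719]  S=[0.8937]  K=[0.4853; 0.3042]  nu=[-3.7660]  x^+=[1.0464, 0.0060]  P^+=[0.2242 -0.0506; -0.0506 0.4452]

K[1,0] = 0.3042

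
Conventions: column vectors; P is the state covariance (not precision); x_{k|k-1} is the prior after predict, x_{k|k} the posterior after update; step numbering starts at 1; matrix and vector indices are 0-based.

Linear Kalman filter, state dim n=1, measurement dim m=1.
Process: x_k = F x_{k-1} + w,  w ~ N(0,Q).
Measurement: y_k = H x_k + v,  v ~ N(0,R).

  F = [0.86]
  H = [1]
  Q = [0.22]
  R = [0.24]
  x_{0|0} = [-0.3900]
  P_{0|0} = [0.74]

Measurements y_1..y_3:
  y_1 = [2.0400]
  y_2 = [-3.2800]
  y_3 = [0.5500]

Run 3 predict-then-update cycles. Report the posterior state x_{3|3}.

step 1: x^-=[-0.3354]  P^-=[0.7673]  S=[1.0073]  K=[0.7617]  nu=[2.3754]  x^+=[1.4740]  P^+=[0.1828]
step 2: x^-=[1.2677]  P^-=[0.3552]  S=[0.5952]  K=[0.5968]  nu=[-4.5477]  x^+=[-1.4463]  P^+=[0.1432]
step 3: x^-=[-1.2438]  P^-=[0.3259]  S=[0.5659]  K=[0.5759]  nu=[1.7938]  x^+=[-0.2107]  P^+=[0.1382]

x_post = [-0.2107]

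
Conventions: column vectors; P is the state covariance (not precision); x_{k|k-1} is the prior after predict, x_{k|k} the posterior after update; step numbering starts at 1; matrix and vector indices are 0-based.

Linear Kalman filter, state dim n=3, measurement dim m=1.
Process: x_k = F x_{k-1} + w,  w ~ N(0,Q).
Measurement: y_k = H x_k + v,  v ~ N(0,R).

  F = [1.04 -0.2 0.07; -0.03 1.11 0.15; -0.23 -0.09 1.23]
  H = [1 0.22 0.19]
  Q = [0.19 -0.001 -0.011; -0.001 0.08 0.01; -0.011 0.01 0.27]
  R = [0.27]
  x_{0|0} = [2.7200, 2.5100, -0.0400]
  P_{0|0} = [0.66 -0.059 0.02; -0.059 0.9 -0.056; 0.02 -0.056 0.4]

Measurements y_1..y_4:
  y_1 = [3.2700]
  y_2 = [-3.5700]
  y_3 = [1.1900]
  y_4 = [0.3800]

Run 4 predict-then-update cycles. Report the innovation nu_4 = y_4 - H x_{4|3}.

innov = [1.5114]

step 1: x^-=[2.3240, 2.6985, -0.9007]  P^-=[0.9708 -0.2852 -0.0760; -0.2852 1.1836 -0.0638; -0.0760 -0.0638 0.9160]  S=[1.1715]  K=[0.7628; -0.0316; 0.0717]  nu=[0.5235]  x^+=[2.7233, 2.6820, -0.8632]  P^+=[0.2891 -0.2570 -0.1401; -0.2570 1.1824 -0.0611; -0.1401 -0.0611 0.9100]
step 2: x^-=[2.2354, 2.7658, -1.9294]  P^-=[0.6427 -0.5857 -0.1298; -0.5857 1.5556 0.0541; -0.1298 0.0541 1.7537]  S=[0.7488]  K=[0.6533; -0.3114; 0.2875]  nu=[-6.0473]  x^+=[-1.7154, 4.6492, -3.6681]  P^+=[0.3231 -0.4334 -0.2705; -0.4334 1.4830 0.1211; -0.2705 0.1211 1.6919]
step 3: x^-=[-2.9706, 4.6618, -4.5356]  P^-=[0.7446 -0.8613 -0.2675; -0.8613 2.0172 0.4687; -0.2675 0.4687 2.9670]  S=[0.7779]  K=[0.6483; -0.4222; 0.5134]  nu=[3.9967]  x^+=[-0.3796, 2.9745, -2.4838]  P^+=[0.4177 -0.6483 -0.5264; -0.6483 1.8785 0.6373; -0.5264 0.6373 2.7620]
step 4: x^-=[-1.1636, 2.9405, -3.2355]  P^-=[0.9057 -1.2050 -0.6341; -1.2050 2.7172 1.3977; -0.6341 1.3977 4.6158]  S=[0.8195]  K=[0.6346; -0.4169; 0.6716]  nu=[1.5114]  x^+=[-0.2044, 2.3103, -2.2204]  P^+=[0.5756 -0.9882 -0.9834; -0.9882 2.5747 1.6272; -0.9834 1.6272 4.2461]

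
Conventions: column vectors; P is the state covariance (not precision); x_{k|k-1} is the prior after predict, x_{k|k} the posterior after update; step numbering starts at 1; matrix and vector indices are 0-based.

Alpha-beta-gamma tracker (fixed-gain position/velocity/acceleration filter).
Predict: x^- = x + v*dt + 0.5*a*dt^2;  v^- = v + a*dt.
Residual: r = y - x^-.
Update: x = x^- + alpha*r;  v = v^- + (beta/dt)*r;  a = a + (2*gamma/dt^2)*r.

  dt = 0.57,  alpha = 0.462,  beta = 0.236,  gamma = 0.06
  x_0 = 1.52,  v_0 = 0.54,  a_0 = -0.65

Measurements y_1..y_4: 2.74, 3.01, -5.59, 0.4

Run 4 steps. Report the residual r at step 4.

step 1: x_pred=1.7222  r=1.0178  x^+=2.1924  v^+=0.5909  a^+=-0.2741
step 2: x_pred=2.4847  r=0.5253  x^+=2.7274  v^+=0.6522  a^+=-0.0801
step 3: x_pred=3.0861  r=-8.6761  x^+=-0.9222  v^+=-2.9857  a^+=-3.2846
step 4: x_pred=-3.1577  r=3.5577  x^+=-1.5140  v^+=-3.3849  a^+=-1.9705

resid = 3.5577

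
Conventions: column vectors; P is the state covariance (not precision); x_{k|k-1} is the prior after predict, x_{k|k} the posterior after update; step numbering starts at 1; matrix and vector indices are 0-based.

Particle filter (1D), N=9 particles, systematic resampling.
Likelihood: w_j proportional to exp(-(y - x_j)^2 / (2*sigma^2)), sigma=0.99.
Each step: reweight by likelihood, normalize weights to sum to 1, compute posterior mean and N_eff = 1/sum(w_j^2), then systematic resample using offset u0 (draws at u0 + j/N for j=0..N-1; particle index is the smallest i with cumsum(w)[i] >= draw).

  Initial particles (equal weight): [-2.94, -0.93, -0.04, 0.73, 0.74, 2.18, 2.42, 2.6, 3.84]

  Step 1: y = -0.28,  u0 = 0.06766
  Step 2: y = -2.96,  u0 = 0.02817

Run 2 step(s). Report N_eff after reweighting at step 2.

step 1: w=[0.0088, 0.2625, 0.3162, 0.1935, 0.1915, 0.0149, 0.0079, 0.0047, 0.0001]  mean=0.0643  Neff=4.1092  idx=[1, 1, 2, 2, 2, 3, 3, 4, 4]
step 2: w=[0.4259, 0.4259, 0.0450, 0.0450, 0.0450, 0.0034, 0.0034, 0.0032, 0.0032]  mean=-0.7879  Neff=2.7106  idx=[0, 0, 0, 0, 1, 1, 1, 1, 3]

N_eff = 2.7106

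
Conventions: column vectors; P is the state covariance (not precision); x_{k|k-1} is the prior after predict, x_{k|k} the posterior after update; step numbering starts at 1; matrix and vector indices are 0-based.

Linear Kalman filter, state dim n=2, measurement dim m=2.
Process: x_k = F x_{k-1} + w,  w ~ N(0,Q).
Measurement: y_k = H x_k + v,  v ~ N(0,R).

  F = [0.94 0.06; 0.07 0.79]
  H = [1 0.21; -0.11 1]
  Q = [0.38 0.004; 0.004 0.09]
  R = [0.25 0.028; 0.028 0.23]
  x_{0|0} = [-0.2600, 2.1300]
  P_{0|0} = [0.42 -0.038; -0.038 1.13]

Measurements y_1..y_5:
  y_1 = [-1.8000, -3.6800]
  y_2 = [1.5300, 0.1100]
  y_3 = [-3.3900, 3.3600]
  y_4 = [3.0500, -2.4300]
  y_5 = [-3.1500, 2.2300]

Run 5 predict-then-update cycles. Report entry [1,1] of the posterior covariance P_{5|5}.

P_post[1,1] = 0.0896

step 1: x^-=[-0.1166, 1.6645]  P^-=[0.7509 0.0568; 0.0568 0.7931]  S=[1.0597 0.1675; 0.1675 1.0197]  K=[0.7431 -0.1473; 0.0912 0.7567]  nu=[-2.0329, -5.3573]  x^+=[-0.8381, -2.5747]  P^+=[0.1802 0.0067; 0.0067 0.1773]
step 2: x^-=[-0.9423, -2.0927]  P^-=[0.5407 0.0293; 0.0293 0.2023]  S=[0.8119 0.0396; 0.0396 0.4324]  K=[0.6800 -0.1321; 0.0662 0.4543]  nu=[2.9117, 2.0990]  x^+=[0.7603, -0.9461]  P^+=[0.1649 0.0068; 0.0068 0.1071]
step 3: x^-=[0.6579, -0.6942]  P^-=[0.5268 0.0250; 0.0250 0.1584]  S=[0.7943 0.0277; 0.0277 0.3893]  K=[0.6745 -0.1327; 0.0595 0.3956]  nu=[-3.9021, 4.1266]  x^+=[-2.5217, 0.7060]  P^+=[0.1636 0.0064; 0.0064 0.0934]
step 4: x^-=[-2.3280, 0.3812]  P^-=[0.5256 0.0239; 0.0239 0.1498]  S=[0.7922 0.0250; 0.0250 0.3809]  K=[0.6740 -0.1332; 0.0578 0.3825]  nu=[5.2980, -3.0673]  x^+=[1.6513, -0.4857]  P^+=[0.1635 0.0062; 0.0062 0.0903]
step 5: x^-=[1.5231, -0.2681]  P^-=[0.5255 0.0237; 0.0237 0.1478]  S=[0.7919 0.0244; 0.0244 0.3790]  K=[0.6739 -0.1334; 0.0574 0.3795]  nu=[-4.6168, 2.6657]  x^+=[-1.9438, 0.4785]  P^+=[0.1634 0.0062; 0.0062 0.0896]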